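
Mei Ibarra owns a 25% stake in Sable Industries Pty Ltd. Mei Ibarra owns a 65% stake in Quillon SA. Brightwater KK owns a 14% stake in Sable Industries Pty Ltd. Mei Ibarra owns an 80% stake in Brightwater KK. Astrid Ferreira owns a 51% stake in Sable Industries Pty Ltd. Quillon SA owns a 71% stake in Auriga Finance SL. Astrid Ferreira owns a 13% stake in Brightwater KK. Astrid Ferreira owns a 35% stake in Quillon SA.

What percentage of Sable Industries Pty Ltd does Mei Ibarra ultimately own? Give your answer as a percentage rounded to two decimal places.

Mei reaches Sable along 2 paths.
Direct stake: 25% = 25%.
Via Brightwater: 80% × 14% = 11.2%.
Total: 25% + 11.2% = 36.2%.
Rounded: 36.20%.

36.20%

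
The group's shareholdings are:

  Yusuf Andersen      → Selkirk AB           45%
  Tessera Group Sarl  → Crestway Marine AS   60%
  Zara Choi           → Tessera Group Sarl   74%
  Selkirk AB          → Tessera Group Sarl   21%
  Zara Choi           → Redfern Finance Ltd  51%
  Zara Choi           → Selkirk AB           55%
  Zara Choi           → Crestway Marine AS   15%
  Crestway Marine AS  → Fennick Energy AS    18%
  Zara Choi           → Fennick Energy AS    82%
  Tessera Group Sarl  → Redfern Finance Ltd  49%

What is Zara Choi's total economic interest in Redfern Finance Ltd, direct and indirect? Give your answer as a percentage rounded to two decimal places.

92.92%

Zara reaches Redfern along 3 paths.
Direct stake: 51% = 51%.
Via Tessera: 74% × 49% = 36.26%.
Via Selkirk → Tessera: 55% × 21% × 49% = 5.6595%.
Total: 51% + 36.26% + 5.6595% = 92.9195%.
Rounded: 92.92%.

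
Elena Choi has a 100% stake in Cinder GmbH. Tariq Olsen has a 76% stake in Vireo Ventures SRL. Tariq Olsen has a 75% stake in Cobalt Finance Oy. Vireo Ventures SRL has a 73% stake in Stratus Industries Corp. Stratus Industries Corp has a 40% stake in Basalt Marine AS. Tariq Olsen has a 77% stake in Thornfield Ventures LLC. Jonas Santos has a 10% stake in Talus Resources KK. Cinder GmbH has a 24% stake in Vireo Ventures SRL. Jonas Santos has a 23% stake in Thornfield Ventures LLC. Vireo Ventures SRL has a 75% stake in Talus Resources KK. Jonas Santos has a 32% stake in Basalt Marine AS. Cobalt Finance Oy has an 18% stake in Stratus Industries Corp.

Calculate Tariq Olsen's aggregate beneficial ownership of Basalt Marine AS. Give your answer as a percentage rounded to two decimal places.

Tariq reaches Basalt along 2 paths.
Via Cobalt → Stratus: 75% × 18% × 40% = 5.4%.
Via Vireo → Stratus: 76% × 73% × 40% = 22.192%.
Total: 5.4% + 22.192% = 27.592%.
Rounded: 27.59%.

27.59%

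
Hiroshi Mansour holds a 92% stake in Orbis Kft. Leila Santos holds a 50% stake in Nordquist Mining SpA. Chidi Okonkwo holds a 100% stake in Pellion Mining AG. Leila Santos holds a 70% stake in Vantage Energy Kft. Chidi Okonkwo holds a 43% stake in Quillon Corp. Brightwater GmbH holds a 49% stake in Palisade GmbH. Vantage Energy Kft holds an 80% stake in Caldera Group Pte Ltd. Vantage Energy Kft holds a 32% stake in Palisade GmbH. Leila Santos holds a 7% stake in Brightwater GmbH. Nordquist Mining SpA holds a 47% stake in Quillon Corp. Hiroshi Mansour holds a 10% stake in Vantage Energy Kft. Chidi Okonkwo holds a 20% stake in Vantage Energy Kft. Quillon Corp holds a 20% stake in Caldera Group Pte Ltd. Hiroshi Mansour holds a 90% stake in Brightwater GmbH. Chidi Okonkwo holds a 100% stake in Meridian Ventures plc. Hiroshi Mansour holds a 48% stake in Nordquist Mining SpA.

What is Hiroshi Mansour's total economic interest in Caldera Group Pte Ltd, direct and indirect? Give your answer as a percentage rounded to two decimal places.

Hiroshi reaches Caldera along 2 paths.
Via Nordquist → Quillon: 48% × 47% × 20% = 4.512%.
Via Vantage: 10% × 80% = 8%.
Total: 4.512% + 8% = 12.512%.
Rounded: 12.51%.

12.51%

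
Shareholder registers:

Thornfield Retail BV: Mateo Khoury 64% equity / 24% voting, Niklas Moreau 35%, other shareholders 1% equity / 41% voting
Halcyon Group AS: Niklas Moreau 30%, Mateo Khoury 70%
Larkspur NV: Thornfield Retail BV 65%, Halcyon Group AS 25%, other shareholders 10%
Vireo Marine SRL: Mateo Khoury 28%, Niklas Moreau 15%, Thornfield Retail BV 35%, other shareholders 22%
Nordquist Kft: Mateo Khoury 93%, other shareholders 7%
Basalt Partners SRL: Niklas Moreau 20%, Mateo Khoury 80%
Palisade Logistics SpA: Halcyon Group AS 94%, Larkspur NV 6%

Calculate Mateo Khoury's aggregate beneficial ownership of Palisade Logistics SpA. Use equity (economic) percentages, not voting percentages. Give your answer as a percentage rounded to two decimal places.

69.35%

Mateo reaches Palisade along 3 paths.
Via Halcyon: 70% × 94% = 65.8%.
Via Thornfield → Larkspur: 64% × 65% × 6% = 2.496%.
Via Halcyon → Larkspur: 70% × 25% × 6% = 1.05%.
Total: 65.8% + 2.496% + 1.05% = 69.346%.
Rounded: 69.35%.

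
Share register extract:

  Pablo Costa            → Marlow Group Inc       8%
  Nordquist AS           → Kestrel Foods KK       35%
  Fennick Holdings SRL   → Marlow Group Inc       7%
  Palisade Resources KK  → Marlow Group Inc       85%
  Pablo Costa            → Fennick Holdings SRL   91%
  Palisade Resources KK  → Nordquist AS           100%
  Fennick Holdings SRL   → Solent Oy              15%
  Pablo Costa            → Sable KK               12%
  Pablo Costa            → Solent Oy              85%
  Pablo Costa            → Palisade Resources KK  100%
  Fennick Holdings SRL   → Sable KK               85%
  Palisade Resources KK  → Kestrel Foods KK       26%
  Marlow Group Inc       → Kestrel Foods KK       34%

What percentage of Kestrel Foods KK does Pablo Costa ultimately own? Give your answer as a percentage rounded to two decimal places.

94.79%

Pablo reaches Kestrel along 5 paths.
Via Marlow: 8% × 34% = 2.72%.
Via Palisade → Marlow: 100% × 85% × 34% = 28.9%.
Via Fennick → Marlow: 91% × 7% × 34% = 2.1658%.
Via Palisade: 100% × 26% = 26%.
Via Palisade → Nordquist: 100% × 100% × 35% = 35%.
Total: 2.72% + 28.9% + 2.1658% + 26% + 35% = 94.7858%.
Rounded: 94.79%.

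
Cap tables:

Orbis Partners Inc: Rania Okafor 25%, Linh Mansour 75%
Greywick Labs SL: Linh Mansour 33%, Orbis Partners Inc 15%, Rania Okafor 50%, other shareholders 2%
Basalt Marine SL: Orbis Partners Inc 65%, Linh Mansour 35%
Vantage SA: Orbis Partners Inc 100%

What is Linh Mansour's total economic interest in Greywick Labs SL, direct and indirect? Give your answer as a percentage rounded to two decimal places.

Linh reaches Greywick along 2 paths.
Direct stake: 33% = 33%.
Via Orbis: 75% × 15% = 11.25%.
Total: 33% + 11.25% = 44.25%.

44.25%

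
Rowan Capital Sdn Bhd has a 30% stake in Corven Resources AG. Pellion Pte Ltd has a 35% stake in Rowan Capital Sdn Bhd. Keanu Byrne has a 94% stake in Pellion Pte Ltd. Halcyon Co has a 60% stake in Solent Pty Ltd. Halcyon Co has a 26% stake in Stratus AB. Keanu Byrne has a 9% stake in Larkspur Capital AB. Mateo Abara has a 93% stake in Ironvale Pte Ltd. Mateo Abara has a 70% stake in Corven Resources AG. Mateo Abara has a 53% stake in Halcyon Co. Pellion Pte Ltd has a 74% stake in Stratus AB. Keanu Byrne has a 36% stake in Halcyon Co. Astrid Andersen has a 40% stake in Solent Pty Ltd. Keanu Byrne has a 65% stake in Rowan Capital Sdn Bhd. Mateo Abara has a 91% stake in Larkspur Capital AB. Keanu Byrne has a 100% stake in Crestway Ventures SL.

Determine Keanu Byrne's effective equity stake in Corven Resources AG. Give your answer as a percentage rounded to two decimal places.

29.37%

Keanu reaches Corven along 2 paths.
Via Rowan: 65% × 30% = 19.5%.
Via Pellion → Rowan: 94% × 35% × 30% = 9.87%.
Total: 19.5% + 9.87% = 29.37%.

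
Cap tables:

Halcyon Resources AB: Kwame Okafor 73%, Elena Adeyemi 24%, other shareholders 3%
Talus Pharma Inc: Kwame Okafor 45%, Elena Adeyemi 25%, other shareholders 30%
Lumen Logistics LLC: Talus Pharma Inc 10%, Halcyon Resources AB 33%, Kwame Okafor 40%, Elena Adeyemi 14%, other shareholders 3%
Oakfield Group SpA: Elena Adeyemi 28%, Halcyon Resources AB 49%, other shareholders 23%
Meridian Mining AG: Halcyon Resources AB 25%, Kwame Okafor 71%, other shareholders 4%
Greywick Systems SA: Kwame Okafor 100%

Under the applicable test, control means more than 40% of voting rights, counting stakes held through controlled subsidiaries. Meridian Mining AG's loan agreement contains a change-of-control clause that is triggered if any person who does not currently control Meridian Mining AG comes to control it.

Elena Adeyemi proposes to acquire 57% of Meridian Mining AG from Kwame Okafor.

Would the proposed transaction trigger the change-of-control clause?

The purchase adds only to Elena's holdings (Kwame's stake shrinks), so Elena is the only person who could newly come to control Meridian.
Elena's largest direct stake is 28% in Oakfield, which does not meet the threshold, so Elena controls no company.
Neither Elena nor any entity Elena controls holds any voting interest in Meridian.
So before the transaction, Elena does not control Meridian.
After the purchase, Elena holds 57% of Meridian directly, and Kwame's stake falls to 14%.
Elena holds 57% of Meridian, so Elena controls Meridian.
Elena did not control Meridian before and does after, so the clause is triggered.

Yes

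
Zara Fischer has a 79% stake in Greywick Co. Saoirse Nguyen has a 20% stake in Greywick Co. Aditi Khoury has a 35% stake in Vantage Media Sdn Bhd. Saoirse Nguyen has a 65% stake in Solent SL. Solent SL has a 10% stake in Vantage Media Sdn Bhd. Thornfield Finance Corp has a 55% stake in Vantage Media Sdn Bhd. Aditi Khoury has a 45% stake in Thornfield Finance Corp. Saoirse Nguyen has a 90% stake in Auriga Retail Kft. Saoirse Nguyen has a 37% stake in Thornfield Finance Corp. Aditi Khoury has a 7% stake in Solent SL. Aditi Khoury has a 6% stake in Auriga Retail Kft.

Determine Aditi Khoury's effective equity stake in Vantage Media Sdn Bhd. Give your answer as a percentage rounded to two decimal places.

Aditi reaches Vantage along 3 paths.
Direct stake: 35% = 35%.
Via Solent: 7% × 10% = 0.7%.
Via Thornfield: 45% × 55% = 24.75%.
Total: 35% + 0.7% + 24.75% = 60.45%.

60.45%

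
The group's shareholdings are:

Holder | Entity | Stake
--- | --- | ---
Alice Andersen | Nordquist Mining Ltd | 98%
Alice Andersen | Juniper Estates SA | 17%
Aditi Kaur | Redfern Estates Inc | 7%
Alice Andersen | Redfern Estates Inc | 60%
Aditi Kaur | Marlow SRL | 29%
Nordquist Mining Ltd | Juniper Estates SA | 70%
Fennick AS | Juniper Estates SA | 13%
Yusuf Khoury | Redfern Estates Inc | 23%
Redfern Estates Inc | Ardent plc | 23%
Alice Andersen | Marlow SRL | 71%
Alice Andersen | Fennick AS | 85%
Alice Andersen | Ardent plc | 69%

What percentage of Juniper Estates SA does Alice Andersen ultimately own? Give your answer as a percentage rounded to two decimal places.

Alice reaches Juniper along 3 paths.
Via Nordquist: 98% × 70% = 68.6%.
Via Fennick: 85% × 13% = 11.05%.
Direct stake: 17% = 17%.
Total: 68.6% + 11.05% + 17% = 96.65%.

96.65%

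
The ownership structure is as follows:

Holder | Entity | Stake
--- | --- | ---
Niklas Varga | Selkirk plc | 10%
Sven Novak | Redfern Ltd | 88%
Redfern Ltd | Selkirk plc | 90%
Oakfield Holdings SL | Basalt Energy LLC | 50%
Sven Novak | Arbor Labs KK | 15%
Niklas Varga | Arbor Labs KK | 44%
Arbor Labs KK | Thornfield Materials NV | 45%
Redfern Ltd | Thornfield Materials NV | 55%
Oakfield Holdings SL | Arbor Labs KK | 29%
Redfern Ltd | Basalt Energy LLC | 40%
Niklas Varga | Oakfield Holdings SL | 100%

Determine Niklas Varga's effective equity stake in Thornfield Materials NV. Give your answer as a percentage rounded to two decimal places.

Niklas reaches Thornfield along 2 paths.
Via Arbor: 44% × 45% = 19.8%.
Via Oakfield → Arbor: 100% × 29% × 45% = 13.05%.
Total: 19.8% + 13.05% = 32.85%.

32.85%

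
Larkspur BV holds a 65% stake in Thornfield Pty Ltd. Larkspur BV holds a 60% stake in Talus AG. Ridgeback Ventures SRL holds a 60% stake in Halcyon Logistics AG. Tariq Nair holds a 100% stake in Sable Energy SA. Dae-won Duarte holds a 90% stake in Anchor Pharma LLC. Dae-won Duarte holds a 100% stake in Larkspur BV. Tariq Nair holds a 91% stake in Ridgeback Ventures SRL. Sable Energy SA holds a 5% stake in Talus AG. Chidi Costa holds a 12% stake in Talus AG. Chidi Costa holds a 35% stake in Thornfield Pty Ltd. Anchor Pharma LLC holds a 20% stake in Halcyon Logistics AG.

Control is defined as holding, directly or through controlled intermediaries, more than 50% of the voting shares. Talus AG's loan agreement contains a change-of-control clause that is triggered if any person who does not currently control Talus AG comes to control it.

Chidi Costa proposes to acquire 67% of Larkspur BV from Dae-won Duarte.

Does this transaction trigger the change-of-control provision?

The purchase adds only to Chidi's holdings (Dae-won's stake shrinks), so Chidi is the only person who could newly come to control Talus.
Chidi's largest direct stake is 35% in Thornfield, which does not meet the threshold, so Chidi controls no company.
In Talus, Chidi's side holds only 12%, not > 50%.
So before the transaction, Chidi does not control Talus.
After the purchase, Chidi holds 67% of Larkspur directly, and Dae-won's stake falls to 33%.
Chidi holds 67% of Larkspur, so Chidi controls Larkspur.
Chidi and Larkspur together hold 12% + 60% = 72% of Talus, so Chidi controls Talus.
Chidi did not control Talus before and does after, so the clause is triggered.

Yes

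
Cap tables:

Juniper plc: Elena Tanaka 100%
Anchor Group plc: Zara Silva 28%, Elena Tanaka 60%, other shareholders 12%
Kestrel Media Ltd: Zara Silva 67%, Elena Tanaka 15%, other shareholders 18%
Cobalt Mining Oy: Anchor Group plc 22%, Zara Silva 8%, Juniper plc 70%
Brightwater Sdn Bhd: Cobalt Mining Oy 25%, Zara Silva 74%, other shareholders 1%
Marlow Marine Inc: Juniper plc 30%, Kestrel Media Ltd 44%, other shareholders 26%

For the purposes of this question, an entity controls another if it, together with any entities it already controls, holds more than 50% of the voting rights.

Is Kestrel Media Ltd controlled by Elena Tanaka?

No

Elena holds 100% of Juniper, so Elena controls Juniper.
Elena holds 60% of Anchor, so Elena controls Anchor.
Anchor and Juniper together hold 22% + 70% = 92% of Cobalt, so Elena controls Cobalt.
In Kestrel, Elena's side holds only 15%, not > 50%.
So Elena does not control Kestrel.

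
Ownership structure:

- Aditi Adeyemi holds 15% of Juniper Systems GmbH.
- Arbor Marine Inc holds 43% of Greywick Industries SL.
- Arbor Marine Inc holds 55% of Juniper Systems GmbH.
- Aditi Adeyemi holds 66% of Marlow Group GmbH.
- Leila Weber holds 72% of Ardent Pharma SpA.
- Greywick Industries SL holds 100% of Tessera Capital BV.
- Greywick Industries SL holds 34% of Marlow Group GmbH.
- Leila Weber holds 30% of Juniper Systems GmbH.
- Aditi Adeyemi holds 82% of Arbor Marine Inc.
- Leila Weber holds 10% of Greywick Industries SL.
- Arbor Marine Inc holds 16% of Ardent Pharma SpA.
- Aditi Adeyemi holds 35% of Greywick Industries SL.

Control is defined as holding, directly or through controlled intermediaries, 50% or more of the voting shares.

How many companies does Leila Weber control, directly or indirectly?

Leila holds 72% of Ardent, so Leila controls Ardent.
No other company's threshold is met.
Leila controls 1 company.

1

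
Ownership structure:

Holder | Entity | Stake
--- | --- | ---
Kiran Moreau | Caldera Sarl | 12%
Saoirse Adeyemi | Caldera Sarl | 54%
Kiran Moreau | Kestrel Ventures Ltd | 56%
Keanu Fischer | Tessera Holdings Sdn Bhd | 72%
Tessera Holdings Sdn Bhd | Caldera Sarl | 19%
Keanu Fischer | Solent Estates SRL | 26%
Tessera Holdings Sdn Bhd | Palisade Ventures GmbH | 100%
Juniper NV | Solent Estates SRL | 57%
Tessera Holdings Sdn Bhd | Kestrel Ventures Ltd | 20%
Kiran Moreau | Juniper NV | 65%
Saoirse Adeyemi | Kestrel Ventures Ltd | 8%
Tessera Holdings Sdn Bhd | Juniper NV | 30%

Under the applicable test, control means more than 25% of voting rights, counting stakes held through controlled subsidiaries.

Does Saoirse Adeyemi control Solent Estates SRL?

Saoirse holds 54% of Caldera, so Saoirse controls Caldera.
Neither Saoirse nor any entity Saoirse controls holds any voting interest in Solent.
So Saoirse does not control Solent.

No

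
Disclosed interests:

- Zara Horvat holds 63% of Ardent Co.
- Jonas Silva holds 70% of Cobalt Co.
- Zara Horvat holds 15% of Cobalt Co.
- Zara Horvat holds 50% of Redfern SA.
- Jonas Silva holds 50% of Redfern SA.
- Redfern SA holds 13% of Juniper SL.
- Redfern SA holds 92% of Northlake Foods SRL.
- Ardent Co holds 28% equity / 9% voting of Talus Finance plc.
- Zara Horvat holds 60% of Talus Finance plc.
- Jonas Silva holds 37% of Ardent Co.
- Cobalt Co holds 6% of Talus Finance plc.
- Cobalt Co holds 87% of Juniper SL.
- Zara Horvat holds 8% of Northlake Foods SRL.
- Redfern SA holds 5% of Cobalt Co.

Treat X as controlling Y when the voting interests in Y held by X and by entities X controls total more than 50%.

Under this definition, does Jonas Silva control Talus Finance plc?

Jonas holds 70% of Cobalt, so Jonas controls Cobalt.
Cobalt holds 87% of Juniper, so Jonas controls Juniper.
In Talus, Jonas's side holds only 6%, not > 50%.
So Jonas does not control Talus.

No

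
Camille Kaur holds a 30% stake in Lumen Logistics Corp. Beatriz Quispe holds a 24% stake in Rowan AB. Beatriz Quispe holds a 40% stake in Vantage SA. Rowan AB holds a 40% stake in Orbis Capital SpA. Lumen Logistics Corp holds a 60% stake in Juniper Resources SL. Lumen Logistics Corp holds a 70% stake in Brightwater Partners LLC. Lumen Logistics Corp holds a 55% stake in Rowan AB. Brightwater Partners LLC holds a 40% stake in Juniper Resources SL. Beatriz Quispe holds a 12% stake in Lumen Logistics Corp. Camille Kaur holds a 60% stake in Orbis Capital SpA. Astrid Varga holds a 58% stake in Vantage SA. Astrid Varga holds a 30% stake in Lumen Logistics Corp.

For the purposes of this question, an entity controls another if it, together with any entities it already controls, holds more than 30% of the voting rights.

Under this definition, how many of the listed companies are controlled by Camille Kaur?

1

Camille holds 60% of Orbis, so Camille controls Orbis.
No other company's threshold is met.
Camille controls 1 company.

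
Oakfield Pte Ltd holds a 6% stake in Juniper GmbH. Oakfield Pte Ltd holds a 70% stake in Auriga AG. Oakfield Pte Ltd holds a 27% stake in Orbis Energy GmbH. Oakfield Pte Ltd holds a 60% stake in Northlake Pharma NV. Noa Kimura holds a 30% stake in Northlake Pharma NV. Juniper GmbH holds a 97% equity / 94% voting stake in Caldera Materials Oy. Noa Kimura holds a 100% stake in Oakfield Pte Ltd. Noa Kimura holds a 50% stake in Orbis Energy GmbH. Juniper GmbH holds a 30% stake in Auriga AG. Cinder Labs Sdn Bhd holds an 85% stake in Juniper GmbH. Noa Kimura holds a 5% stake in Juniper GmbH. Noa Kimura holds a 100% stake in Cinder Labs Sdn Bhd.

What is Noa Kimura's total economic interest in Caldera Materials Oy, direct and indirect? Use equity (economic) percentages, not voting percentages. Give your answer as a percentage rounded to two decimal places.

Noa reaches Caldera along 3 paths.
Via Oakfield → Juniper: 100% × 6% × 97% = 5.82%.
Via Juniper: 5% × 97% = 4.85%.
Via Cinder → Juniper: 100% × 85% × 97% = 82.45%.
Total: 5.82% + 4.85% + 82.45% = 93.12%.

93.12%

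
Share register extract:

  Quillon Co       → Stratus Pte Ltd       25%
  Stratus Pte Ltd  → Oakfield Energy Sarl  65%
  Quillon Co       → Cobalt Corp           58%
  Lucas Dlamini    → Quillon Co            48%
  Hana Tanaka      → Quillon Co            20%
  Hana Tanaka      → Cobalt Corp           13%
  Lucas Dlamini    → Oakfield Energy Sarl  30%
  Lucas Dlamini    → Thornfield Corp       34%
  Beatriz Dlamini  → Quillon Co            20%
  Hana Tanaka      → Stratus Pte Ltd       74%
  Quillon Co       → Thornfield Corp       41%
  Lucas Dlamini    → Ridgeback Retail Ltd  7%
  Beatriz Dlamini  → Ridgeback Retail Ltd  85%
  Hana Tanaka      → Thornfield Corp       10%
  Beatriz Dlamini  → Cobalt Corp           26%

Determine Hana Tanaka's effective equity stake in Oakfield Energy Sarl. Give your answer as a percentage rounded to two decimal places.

Hana reaches Oakfield along 2 paths.
Via Stratus: 74% × 65% = 48.1%.
Via Quillon → Stratus: 20% × 25% × 65% = 3.25%.
Total: 48.1% + 3.25% = 51.35%.

51.35%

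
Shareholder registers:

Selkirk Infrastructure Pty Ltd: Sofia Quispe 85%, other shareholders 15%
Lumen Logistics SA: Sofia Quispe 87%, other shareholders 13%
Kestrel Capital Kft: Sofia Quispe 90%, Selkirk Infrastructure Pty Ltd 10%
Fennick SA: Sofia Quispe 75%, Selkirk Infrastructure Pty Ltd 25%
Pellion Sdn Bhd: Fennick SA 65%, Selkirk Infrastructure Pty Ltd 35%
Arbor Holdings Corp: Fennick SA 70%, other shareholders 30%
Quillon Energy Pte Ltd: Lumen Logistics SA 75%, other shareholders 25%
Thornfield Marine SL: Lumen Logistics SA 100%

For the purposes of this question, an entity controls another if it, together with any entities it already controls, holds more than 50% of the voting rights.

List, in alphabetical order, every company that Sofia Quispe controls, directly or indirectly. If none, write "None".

Sofia holds 85% of Selkirk, so Sofia controls Selkirk.
Sofia holds 87% of Lumen, so Sofia controls Lumen.
Sofia and Selkirk together hold 90% + 10% = 100% of Kestrel, so Sofia controls Kestrel.
Sofia and Selkirk together hold 75% + 25% = 100% of Fennick, so Sofia controls Fennick.
Fennick and Selkirk together hold 65% + 35% = 100% of Pellion, so Sofia controls Pellion.
Fennick holds 70% of Arbor, so Sofia controls Arbor.
Lumen holds 75% of Quillon, so Sofia controls Quillon.
Lumen holds 100% of Thornfield, so Sofia controls Thornfield.

Arbor Holdings Corp, Fennick SA, Kestrel Capital Kft, Lumen Logistics SA, Pellion Sdn Bhd, Quillon Energy Pte Ltd, Selkirk Infrastructure Pty Ltd, Thornfield Marine SL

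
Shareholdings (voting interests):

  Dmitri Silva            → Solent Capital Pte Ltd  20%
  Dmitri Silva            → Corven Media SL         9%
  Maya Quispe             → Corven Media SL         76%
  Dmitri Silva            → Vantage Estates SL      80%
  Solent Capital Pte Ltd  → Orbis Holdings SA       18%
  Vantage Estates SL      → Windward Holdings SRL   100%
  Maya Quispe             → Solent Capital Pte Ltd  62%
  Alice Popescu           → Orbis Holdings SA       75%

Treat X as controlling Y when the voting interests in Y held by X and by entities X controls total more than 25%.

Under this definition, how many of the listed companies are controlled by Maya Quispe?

2

Maya holds 76% of Corven, so Maya controls Corven.
Maya holds 62% of Solent, so Maya controls Solent.
No other company's threshold is met.
Maya controls 2 companies.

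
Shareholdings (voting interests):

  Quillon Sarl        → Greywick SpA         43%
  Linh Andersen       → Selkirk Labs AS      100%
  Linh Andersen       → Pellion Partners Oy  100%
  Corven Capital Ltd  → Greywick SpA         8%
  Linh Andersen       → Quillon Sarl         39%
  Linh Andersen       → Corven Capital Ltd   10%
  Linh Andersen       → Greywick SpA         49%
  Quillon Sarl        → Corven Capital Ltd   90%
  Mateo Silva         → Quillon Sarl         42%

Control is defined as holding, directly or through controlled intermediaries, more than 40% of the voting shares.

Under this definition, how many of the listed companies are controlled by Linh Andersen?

Linh holds 100% of Selkirk, so Linh controls Selkirk.
Linh holds 100% of Pellion, so Linh controls Pellion.
Linh holds 49% of Greywick, so Linh controls Greywick.
No other company's threshold is met.
Linh controls 3 companies.

3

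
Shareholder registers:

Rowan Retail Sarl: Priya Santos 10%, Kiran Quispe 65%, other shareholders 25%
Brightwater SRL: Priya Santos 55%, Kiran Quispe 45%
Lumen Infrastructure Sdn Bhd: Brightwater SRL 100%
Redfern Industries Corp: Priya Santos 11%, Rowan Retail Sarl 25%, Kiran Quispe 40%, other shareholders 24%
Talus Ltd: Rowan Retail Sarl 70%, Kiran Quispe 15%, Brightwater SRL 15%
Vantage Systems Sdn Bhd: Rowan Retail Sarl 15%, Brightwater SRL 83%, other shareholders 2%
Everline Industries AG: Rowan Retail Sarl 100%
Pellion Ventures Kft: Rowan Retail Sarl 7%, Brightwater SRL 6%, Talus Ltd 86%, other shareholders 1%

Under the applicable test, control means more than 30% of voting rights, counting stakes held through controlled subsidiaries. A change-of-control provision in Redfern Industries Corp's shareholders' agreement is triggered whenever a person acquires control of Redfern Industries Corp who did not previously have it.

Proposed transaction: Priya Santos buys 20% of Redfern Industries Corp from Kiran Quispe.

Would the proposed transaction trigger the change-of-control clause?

The purchase adds only to Priya's holdings (Kiran's stake shrinks), so Priya is the only person who could newly come to control Redfern.
Priya holds 55% of Brightwater, so Priya controls Brightwater.
Brightwater holds 100% of Lumen, so Priya controls Lumen.
Brightwater holds 83% of Vantage, so Priya controls Vantage.
In Redfern, Priya's side holds only 11%, not > 30%.
So before the transaction, Priya does not control Redfern.
After the purchase, Priya's direct stake in Redfern rises to 11% + 20% = 31%, and Kiran's stake falls to 20%.
Priya holds 31% of Redfern, so Priya controls Redfern.
Priya did not control Redfern before and does after, so the clause is triggered.

Yes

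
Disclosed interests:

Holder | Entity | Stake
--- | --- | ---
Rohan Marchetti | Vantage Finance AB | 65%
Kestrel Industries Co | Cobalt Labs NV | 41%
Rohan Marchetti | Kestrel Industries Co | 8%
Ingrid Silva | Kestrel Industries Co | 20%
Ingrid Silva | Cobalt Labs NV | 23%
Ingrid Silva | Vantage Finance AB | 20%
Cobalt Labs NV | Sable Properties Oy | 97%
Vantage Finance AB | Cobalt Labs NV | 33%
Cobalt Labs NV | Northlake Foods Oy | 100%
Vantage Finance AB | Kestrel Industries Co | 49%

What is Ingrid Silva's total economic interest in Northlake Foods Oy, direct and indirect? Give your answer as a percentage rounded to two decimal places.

Ingrid reaches Northlake along 4 paths.
Via Vantage → Cobalt: 20% × 33% × 100% = 6.6%.
Via Kestrel → Cobalt: 20% × 41% × 100% = 8.2%.
Via Vantage → Kestrel → Cobalt: 20% × 49% × 41% × 100% = 4.018%.
Via Cobalt: 23% × 100% = 23%.
Total: 6.6% + 8.2% + 4.018% + 23% = 41.818%.
Rounded: 41.82%.

41.82%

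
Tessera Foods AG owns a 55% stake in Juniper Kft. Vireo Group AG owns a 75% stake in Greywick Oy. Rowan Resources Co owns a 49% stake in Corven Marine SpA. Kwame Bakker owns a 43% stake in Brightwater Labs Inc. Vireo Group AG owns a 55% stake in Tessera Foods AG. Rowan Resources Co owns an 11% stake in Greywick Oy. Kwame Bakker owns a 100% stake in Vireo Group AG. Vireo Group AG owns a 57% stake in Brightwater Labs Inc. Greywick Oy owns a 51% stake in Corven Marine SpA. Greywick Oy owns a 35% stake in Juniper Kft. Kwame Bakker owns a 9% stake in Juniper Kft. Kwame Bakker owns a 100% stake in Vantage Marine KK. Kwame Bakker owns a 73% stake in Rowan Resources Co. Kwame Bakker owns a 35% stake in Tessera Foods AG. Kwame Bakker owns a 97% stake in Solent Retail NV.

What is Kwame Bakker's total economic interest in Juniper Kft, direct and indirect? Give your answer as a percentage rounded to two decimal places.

87.56%

Kwame reaches Juniper along 5 paths.
Via Vireo → Greywick: 100% × 75% × 35% = 26.25%.
Via Rowan → Greywick: 73% × 11% × 35% = 2.8105%.
Via Tessera: 35% × 55% = 19.25%.
Via Vireo → Tessera: 100% × 55% × 55% = 30.25%.
Direct stake: 9% = 9%.
Total: 26.25% + 2.8105% + 19.25% + 30.25% + 9% = 87.5605%.
Rounded: 87.56%.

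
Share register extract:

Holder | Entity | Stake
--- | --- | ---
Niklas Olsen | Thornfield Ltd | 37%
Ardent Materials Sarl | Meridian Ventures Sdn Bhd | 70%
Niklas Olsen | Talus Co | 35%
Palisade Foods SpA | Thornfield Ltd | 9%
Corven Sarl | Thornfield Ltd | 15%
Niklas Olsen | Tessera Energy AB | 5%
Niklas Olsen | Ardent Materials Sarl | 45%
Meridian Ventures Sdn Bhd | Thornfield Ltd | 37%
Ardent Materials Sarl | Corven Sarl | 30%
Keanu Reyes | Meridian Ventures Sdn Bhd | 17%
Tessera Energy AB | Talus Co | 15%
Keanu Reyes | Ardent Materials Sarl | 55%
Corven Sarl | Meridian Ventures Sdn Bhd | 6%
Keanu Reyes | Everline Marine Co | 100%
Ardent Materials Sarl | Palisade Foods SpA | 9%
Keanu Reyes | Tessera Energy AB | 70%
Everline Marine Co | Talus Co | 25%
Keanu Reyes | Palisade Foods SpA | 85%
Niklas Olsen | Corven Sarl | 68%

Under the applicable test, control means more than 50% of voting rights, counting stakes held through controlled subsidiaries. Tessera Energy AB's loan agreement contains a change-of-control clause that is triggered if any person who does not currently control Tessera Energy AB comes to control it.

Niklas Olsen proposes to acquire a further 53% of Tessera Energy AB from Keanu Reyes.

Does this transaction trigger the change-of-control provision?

Yes

The purchase adds only to Niklas's holdings (Keanu's stake shrinks), so Niklas is the only person who could newly come to control Tessera.
Niklas holds 68% of Corven, so Niklas controls Corven.
Niklas and Corven together hold 37% + 15% = 52% of Thornfield, so Niklas controls Thornfield.
In Tessera, Niklas's side holds only 5%, not > 50%.
So before the transaction, Niklas does not control Tessera.
After the purchase, Niklas's direct stake in Tessera rises to 5% + 53% = 58%, and Keanu's stake falls to 17%.
Niklas holds 58% of Tessera, so Niklas controls Tessera.
Niklas did not control Tessera before and does after, so the clause is triggered.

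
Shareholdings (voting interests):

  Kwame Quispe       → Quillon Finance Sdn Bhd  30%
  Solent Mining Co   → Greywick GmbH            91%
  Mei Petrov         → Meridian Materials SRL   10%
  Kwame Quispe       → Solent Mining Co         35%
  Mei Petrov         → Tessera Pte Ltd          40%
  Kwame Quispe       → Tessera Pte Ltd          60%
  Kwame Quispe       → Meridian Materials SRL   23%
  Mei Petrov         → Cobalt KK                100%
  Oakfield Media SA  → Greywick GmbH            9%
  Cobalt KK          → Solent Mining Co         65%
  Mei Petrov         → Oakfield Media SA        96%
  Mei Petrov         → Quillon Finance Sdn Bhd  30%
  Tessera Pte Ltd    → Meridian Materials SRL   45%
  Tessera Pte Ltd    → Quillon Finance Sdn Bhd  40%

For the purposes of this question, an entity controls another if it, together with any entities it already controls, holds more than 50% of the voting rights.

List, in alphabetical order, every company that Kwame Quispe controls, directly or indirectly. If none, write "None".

Meridian Materials SRL, Quillon Finance Sdn Bhd, Tessera Pte Ltd

Kwame holds 60% of Tessera, so Kwame controls Tessera.
Kwame and Tessera together hold 23% + 45% = 68% of Meridian, so Kwame controls Meridian.
Kwame and Tessera together hold 30% + 40% = 70% of Quillon, so Kwame controls Quillon.
No other company's threshold is met.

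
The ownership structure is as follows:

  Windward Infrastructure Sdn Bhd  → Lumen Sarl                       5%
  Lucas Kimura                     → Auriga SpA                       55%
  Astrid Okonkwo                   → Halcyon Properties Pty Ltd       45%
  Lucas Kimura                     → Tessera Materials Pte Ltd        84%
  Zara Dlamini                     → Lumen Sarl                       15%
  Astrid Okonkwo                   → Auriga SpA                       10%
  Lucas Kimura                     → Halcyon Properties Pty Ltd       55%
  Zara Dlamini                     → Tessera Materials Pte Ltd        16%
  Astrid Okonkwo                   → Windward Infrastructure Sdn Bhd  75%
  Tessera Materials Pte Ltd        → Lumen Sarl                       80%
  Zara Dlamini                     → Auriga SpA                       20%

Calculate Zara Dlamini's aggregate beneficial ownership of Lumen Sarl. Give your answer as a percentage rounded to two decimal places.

27.80%

Zara reaches Lumen along 2 paths.
Via Tessera: 16% × 80% = 12.8%.
Direct stake: 15% = 15%.
Total: 12.8% + 15% = 27.8%.
Rounded: 27.80%.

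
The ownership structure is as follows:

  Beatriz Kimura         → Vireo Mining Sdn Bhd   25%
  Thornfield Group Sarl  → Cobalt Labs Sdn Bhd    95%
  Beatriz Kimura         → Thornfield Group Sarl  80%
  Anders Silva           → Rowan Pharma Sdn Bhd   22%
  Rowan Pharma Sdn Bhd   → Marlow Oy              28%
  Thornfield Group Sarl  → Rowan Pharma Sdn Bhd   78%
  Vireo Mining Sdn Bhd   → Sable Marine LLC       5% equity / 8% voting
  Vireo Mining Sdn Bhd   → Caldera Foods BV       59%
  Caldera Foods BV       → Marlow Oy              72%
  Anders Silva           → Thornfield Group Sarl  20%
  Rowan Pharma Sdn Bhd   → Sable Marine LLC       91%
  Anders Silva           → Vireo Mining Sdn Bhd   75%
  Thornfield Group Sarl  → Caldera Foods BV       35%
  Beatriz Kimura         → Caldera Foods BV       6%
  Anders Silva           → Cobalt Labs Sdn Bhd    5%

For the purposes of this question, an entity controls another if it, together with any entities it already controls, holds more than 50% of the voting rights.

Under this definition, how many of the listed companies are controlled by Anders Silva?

3

Anders holds 75% of Vireo, so Anders controls Vireo.
Vireo holds 59% of Caldera, so Anders controls Caldera.
Caldera holds 72% of Marlow, so Anders controls Marlow.
No other company's threshold is met.
Anders controls 3 companies.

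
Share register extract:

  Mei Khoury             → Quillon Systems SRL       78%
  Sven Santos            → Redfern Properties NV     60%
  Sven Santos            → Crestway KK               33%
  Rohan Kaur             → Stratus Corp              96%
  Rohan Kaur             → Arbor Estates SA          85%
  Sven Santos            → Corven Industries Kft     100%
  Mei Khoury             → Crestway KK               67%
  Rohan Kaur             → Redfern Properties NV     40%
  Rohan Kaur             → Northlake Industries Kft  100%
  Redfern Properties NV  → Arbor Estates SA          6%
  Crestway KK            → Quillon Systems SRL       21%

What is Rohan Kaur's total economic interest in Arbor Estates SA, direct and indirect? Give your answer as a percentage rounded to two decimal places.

87.40%

Rohan reaches Arbor along 2 paths.
Via Redfern: 40% × 6% = 2.4%.
Direct stake: 85% = 85%.
Total: 2.4% + 85% = 87.4%.
Rounded: 87.40%.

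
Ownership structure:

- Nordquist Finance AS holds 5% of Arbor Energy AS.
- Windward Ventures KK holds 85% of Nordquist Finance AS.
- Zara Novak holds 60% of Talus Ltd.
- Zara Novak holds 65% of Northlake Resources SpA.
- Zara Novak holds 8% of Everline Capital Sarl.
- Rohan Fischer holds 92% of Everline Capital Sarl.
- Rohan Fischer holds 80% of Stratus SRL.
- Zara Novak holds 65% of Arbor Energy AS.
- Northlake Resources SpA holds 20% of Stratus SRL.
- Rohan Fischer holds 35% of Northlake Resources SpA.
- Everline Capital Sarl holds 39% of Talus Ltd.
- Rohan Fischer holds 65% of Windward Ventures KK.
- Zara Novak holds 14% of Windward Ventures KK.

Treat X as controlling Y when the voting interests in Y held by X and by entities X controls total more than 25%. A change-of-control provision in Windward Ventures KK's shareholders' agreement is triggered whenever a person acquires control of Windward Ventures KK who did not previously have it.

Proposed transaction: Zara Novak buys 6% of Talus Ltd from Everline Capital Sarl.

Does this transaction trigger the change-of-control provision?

The purchase adds only to Zara's holdings (Everline's stake shrinks), so Zara is the only person who could newly come to control Windward.
Zara holds 65% of Northlake, so Zara controls Northlake.
Zara holds 60% of Talus, so Zara controls Talus.
Zara holds 65% of Arbor, so Zara controls Arbor.
In Windward, Zara's side holds only 14%, not > 25%.
So before the transaction, Zara does not control Windward.
After the purchase, Zara's direct stake in Talus rises to 60% + 6% = 66%, and Everline's stake falls to 33%.
Zara holds 66% of Talus, so Zara controls Talus.
After the transaction, Zara's side holds 14% of Windward, not > 25%, so Zara still does not control Windward.
No new person acquires control, so the clause is not triggered.

No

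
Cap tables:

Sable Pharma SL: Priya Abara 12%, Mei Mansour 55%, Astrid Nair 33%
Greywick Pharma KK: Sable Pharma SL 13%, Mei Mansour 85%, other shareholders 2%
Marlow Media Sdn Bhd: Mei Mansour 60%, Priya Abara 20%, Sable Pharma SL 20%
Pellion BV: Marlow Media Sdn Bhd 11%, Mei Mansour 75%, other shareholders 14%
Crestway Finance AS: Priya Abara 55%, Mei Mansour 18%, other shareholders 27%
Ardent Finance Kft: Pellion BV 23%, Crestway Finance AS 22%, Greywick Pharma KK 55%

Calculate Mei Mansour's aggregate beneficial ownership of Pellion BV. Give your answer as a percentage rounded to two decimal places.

Mei reaches Pellion along 3 paths.
Via Marlow: 60% × 11% = 6.6%.
Via Sable → Marlow: 55% × 20% × 11% = 1.21%.
Direct stake: 75% = 75%.
Total: 6.6% + 1.21% + 75% = 82.81%.

82.81%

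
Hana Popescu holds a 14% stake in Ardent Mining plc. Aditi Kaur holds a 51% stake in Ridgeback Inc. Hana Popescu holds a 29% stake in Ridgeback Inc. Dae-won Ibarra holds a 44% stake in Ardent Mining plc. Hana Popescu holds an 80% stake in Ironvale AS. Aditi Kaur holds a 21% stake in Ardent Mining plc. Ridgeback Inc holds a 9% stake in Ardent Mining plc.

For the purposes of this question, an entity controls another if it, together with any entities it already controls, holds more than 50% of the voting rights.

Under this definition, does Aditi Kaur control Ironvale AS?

No

Aditi holds 51% of Ridgeback, so Aditi controls Ridgeback.
Neither Aditi nor any entity Aditi controls holds any voting interest in Ironvale.
So Aditi does not control Ironvale.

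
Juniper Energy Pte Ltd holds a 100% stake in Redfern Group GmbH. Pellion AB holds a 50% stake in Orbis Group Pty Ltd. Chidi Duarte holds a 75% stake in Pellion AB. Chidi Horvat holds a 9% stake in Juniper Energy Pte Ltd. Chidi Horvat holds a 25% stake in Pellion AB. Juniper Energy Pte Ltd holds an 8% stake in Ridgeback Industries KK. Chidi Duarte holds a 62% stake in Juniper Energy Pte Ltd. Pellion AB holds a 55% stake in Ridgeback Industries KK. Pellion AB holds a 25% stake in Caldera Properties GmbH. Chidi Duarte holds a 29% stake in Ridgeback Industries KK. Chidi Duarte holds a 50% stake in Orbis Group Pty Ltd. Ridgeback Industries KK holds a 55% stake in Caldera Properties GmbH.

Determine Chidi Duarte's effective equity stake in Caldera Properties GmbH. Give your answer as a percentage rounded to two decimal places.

60.12%

Chidi Duarte reaches Caldera along 4 paths.
Via Pellion: 75% × 25% = 18.75%.
Via Pellion → Ridgeback: 75% × 55% × 55% = 22.6875%.
Via Ridgeback: 29% × 55% = 15.95%.
Via Juniper → Ridgeback: 62% × 8% × 55% = 2.728%.
Total: 18.75% + 22.6875% + 15.95% + 2.728% = 60.1155%.
Rounded: 60.12%.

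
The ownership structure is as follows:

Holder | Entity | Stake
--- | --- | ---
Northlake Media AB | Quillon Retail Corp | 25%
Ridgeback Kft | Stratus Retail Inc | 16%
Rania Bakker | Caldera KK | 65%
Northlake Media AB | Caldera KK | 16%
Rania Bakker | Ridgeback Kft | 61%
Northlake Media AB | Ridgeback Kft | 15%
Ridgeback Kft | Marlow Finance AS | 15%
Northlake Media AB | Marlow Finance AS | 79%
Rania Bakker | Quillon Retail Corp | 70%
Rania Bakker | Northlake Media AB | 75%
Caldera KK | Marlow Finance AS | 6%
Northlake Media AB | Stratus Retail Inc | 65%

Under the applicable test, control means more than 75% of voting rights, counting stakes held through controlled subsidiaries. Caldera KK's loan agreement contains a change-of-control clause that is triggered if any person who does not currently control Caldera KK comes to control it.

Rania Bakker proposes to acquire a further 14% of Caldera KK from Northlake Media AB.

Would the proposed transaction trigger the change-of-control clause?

The purchase adds only to Rania's holdings (Northlake's stake shrinks), so Rania is the only person who could newly come to control Caldera.
Rania's largest direct stake is 75% in Northlake, which does not meet the threshold, so Rania controls no company.
In Caldera, Rania's side holds only 65%, not > 75%.
So before the transaction, Rania does not control Caldera.
After the purchase, Rania's direct stake in Caldera rises to 65% + 14% = 79%, and Northlake's stake falls to 2%.
Rania holds 79% of Caldera, so Rania controls Caldera.
Rania did not control Caldera before and does after, so the clause is triggered.

Yes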